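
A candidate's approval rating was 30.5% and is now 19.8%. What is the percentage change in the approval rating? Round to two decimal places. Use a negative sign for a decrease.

The change is 19.8 − 30.5 = -10.7 percentage points.
Relative to the original 30.5%, that is -10.7 ÷ 30.5 ≈ -35.08%.

-35.08%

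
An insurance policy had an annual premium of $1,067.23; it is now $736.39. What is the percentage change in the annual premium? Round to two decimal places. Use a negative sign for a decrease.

-31.00%

Change: $736.39 − $1,067.23 = -$330.84.
Relative to the original: -$330.84 ÷ $1,067.23 ≈ -31.00%.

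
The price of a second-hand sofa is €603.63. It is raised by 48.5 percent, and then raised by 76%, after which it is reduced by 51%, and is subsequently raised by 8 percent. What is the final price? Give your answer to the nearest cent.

After the 48.5% increase: €603.63 × 1.485 = €896.39055.
Apply the 76% increase: €896.39055 × 1.76 = €1577.647368.
After the 51% decrease: €1577.647368 × 0.49 = €773.04721032.
After the 8% increase: €773.04721032 × 1.08 = €834.8909871456 ≈ €834.89.

€834.89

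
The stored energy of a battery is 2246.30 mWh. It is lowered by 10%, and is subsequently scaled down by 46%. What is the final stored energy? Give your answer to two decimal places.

Each change multiplies by a factor: 0.9 × 0.54 = 0.486.
2246.30 × 0.486 = 1091.7018 ≈ 1091.70.

1091.70 mWh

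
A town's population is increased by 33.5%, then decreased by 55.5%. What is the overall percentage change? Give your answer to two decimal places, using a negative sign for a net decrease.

The combined multiplier is 1.335 × 0.445 = 0.594075.
That corresponds to a decrease of 40.59%.

-40.59%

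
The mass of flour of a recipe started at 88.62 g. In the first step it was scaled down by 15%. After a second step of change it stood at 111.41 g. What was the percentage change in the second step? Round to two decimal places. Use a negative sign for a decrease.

47.90%

After the first step: 88.62 × 0.85 = 75.327.
Second-step multiplier: 111.41 ÷ 75.327 ≈ 1.479018.
That is a change of 47.90%.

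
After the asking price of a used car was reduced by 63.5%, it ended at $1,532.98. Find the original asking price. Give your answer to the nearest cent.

The overall multiplier applied was 0.365.
So the original asking price was $1,532.98 ÷ 0.365 ≈ $4,199.95.

$4,199.95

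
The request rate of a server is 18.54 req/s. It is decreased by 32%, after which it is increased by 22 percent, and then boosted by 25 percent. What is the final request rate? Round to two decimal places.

32% decrease: 18.54 × 0.68 = 12.6072.
After the 22% increase: 12.6072 × 1.22 = 15.380784.
Apply the 25% increase: 15.380784 × 1.25 = 19.22598 ≈ 19.23.

19.23 req/s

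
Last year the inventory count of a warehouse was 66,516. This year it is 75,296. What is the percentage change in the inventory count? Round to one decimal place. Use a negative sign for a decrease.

Change: 75,296 − 66,516 = 8,780.
Relative to the original: 8,780 ÷ 66,516 ≈ 13.2%.

13.2%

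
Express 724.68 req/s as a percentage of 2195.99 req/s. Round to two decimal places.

724.68 req/s ÷ 2195.99 req/s ≈ 33.00%.

33.00%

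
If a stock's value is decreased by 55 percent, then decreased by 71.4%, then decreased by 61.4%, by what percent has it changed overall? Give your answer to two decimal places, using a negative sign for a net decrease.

-95.03%

A 55% decrease multiplies by 0.45.
Then a 71.4% decrease: 0.45 × 0.286 = 0.1287.
Then a 61.4% decrease: 0.1287 × 0.386 = 0.0496782.
Overall factor 0.0496782, i.e. -95.03%.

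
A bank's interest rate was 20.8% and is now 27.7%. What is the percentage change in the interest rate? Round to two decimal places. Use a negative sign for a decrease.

The change is 27.7 − 20.8 = 6.9 percentage points.
Relative to the original 20.8%, that is 6.9 ÷ 20.8 ≈ 33.17%.

33.17%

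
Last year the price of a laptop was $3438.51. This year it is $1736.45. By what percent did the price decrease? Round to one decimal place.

49.5%

Change: $1736.45 − $3438.51 = -$1702.06.
Relative to the original: -$1702.06 ÷ $3438.51 ≈ -49.5%.
So the price decreased by 49.5%.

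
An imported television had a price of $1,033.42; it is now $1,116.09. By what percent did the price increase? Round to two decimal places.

Change: $1,116.09 − $1,033.42 = $82.67.
Relative to the original: $82.67 ÷ $1,033.42 ≈ 8.00%.
So the price increased by 8.00%.

8.00%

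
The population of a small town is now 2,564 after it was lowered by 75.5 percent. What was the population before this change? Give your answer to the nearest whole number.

The overall multiplier applied was 0.245.
So the original population was 2,564 ÷ 0.245 ≈ 10,465.

10,465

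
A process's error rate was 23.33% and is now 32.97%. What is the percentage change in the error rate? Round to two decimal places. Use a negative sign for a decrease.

41.32%

The change is 32.97 − 23.33 = 9.64 percentage points.
Relative to the original 23.33%, that is 9.64 ÷ 23.33 ≈ 41.32%.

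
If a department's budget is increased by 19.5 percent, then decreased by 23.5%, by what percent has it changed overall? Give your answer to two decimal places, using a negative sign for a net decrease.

The combined multiplier is 1.195 × 0.765 = 0.914175.
That corresponds to a decrease of 8.58%.

-8.58%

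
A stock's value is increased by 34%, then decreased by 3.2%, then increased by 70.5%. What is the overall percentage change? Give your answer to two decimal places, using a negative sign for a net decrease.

The combined multiplier is 1.34 × 0.968 × 1.705 = 2.2115896.
That corresponds to an increase of 121.16%.

121.16%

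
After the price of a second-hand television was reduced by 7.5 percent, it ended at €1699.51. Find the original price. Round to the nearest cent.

€1837.31

The overall multiplier applied was 0.925.
So the original price was €1699.51 ÷ 0.925 ≈ €1837.31.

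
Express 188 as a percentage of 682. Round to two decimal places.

27.57%

188 ÷ 682 ≈ 27.57%.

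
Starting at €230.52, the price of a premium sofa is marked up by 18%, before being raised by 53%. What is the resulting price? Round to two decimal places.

€416.18

Each change multiplies by a factor: 1.18 × 1.53 = 1.8054.
€230.52 × 1.8054 = €416.180808 ≈ €416.18.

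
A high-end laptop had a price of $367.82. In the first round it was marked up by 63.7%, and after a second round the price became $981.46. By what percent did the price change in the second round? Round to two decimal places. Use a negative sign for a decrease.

After the first round: $367.82 × 1.637 = $602.12134.
Second-round multiplier: $981.46 ÷ $602.12134 ≈ 1.630004.
That is a change of 63.00%.

63.00%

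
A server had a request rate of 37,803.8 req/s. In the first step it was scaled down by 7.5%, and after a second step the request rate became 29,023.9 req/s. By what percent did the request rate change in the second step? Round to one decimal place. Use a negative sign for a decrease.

After the first step: 37,803.8 × 0.925 = 34968.515.
Second-step multiplier: 29,023.9 ÷ 34968.515 ≈ 0.83.
That is a change of -17.0%.

-17.0%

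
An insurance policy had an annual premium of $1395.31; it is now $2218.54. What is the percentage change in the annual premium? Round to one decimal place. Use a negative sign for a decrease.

59.0%

Change: $2218.54 − $1395.31 = $823.23.
Relative to the original: $823.23 ÷ $1395.31 ≈ 59.0%.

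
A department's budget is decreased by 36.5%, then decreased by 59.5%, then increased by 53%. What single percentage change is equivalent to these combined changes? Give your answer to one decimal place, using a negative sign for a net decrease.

The combined multiplier is 0.635 × 0.405 × 1.53 = 0.39347775.
That corresponds to a decrease of 60.7%.

-60.7%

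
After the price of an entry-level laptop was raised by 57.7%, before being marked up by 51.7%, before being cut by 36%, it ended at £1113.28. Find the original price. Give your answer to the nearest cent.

£727.12

Undoing the 36% decrease: £1113.28 ÷ 0.64 = £1739.5.
Undoing the 51.7% increase: £1739.5 ÷ 1.517 ≈ £1146.671061.
Undoing the 57.7% increase: £1146.671061 ÷ 1.577 ≈ £727.12.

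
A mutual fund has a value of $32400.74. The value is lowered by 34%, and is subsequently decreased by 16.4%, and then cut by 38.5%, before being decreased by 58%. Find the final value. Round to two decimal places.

$4617.74

Each change multiplies by a factor: 0.66 × 0.836 × 0.615 × 0.42 = 0.142519608.
$32400.74 × 0.142519608 = $4617.74076370992 ≈ $4617.74.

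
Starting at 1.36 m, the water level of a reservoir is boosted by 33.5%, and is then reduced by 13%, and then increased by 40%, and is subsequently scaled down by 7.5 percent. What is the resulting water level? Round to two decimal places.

2.05 m

Apply the 33.5% increase: 1.36 × 1.335 = 1.8156.
After the 13% decrease: 1.8156 × 0.87 = 1.579572.
40% increase: 1.579572 × 1.4 = 2.2114008.
7.5% decrease: 2.2114008 × 0.925 = 2.04554574 ≈ 2.05.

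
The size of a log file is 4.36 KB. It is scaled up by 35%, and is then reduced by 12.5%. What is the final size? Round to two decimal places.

Apply the 35% increase: 4.36 × 1.35 = 5.886.
12.5% decrease: 5.886 × 0.875 = 5.15025 ≈ 5.15.

5.15 KB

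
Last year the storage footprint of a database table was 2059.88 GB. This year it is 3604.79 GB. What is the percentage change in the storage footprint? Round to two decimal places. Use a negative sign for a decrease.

Change: 3604.79 − 2059.88 = 1544.91.
Relative to the original: 1544.91 ÷ 2059.88 = 75.00%.

75.00%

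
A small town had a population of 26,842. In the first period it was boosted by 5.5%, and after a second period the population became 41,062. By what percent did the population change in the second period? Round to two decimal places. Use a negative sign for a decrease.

45.00%

After the first period: 26,842 × 1.055 = 28318.31.
Second-period multiplier: 41,062 ÷ 28318.31 ≈ 1.450016.
That is a change of 45.00%.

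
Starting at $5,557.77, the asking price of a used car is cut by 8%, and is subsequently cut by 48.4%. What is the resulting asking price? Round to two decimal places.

$2,638.38

Each change multiplies by a factor: 0.92 × 0.516 = 0.47472.
$5,557.77 × 0.47472 = $2638.3845744 ≈ $2,638.38.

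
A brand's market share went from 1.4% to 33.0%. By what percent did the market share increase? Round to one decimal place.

2257.1%

The change is 33.0 − 1.4 = 31.6 percentage points.
Relative to the original 1.4%, that is 31.6 ÷ 1.4 ≈ 2257.1%.
So the market share rose by 2257.1%.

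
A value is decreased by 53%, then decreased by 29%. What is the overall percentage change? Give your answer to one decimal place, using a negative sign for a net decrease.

-66.6%

The combined multiplier is 0.47 × 0.71 = 0.3337.
That corresponds to a decrease of 66.6%.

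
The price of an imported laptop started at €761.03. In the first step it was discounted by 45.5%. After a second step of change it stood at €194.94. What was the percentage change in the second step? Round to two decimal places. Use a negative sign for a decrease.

-53.00%

After the first step: €761.03 × 0.545 = €414.76135.
Second-step multiplier: €194.94 ÷ €414.76135 ≈ 0.470005.
That is a change of -53.00%.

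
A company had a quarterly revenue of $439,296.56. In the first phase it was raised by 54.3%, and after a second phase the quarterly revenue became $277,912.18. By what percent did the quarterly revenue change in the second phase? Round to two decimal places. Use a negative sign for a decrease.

After the first phase: $439,296.56 × 1.543 = $677834.59208.
Second-phase multiplier: $277,912.18 ÷ $677834.59208 ≈ 0.41.
That is a change of -59.00%.

-59.00%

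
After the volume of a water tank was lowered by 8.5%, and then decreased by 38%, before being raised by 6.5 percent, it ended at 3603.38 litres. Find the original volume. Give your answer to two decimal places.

The overall multiplier applied was 0.915 × 0.62 × 1.065 = 0.6041745.
So the original volume was 3603.38 ÷ 0.6041745 ≈ 5964.14 litres.

5964.14 litres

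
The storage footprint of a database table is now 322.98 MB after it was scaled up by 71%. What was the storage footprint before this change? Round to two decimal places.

The overall multiplier applied was 1.71.
So the original storage footprint was 322.98 ÷ 1.71 ≈ 188.88 MB.

188.88 MB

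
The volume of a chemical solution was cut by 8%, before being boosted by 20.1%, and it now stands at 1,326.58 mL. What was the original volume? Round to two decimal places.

1,200.61 mL

The overall multiplier applied was 0.92 × 1.201 = 1.10492.
So the original volume was 1,326.58 ÷ 1.10492 ≈ 1,200.61 mL.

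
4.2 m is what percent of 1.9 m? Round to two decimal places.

221.05%

4.2 m ÷ 1.9 m ≈ 221.05%.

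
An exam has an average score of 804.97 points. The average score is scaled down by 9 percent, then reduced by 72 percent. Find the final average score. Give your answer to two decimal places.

205.11 points

Each change multiplies by a factor: 0.91 × 0.28 = 0.2548.
804.97 × 0.2548 = 205.106356 ≈ 205.11.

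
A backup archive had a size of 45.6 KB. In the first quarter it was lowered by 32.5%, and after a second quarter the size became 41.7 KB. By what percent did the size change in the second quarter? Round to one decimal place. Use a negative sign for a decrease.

After the first quarter: 45.6 × 0.675 = 30.78.
Second-quarter multiplier: 41.7 ÷ 30.78 ≈ 1.35478.
That is a change of 35.5%.

35.5%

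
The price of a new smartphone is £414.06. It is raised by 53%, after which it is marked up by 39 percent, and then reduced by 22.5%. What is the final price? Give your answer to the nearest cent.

£682.45

Apply the 53% increase: £414.06 × 1.53 = £633.5118.
39% increase: £633.5118 × 1.39 = £880.581402.
22.5% decrease: £880.581402 × 0.775 = £682.45058655 ≈ £682.45.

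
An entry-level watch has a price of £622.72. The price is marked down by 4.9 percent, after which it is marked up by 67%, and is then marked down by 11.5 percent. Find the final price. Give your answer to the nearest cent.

£875.25

Apply the 4.9% decrease: £622.72 × 0.951 = £592.20672.
67% increase: £592.20672 × 1.67 = £988.9852224.
Apply the 11.5% decrease: £988.9852224 × 0.885 = £875.251921824 ≈ £875.25.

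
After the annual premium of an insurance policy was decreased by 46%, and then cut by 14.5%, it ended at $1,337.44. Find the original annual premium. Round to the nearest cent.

$2,896.77

Undoing the 14.5% decrease: $1,337.44 ÷ 0.855 ≈ $1564.25731.
Undoing the 46% decrease: $1564.25731 ÷ 0.54 ≈ $2,896.77.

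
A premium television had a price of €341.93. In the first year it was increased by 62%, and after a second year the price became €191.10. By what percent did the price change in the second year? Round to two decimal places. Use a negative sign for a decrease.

After the first year: €341.93 × 1.62 = €553.9266.
Second-year multiplier: €191.10 ÷ €553.9266 ≈ 0.344992.
That is a change of -65.50%.

-65.50%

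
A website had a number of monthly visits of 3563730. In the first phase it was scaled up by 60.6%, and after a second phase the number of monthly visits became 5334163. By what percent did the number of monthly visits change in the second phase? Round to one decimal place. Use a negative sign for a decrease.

After the first phase: 3563730 × 1.606 = 5723350.38.
Second-phase multiplier: 5334163 ÷ 5723350.38 ≈ 0.932.
That is a change of -6.8%.

-6.8%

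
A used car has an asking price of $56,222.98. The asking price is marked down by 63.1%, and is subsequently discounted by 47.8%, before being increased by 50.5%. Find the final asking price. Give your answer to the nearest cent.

$16,298.48

63.1% decrease: $56,222.98 × 0.369 = $20746.27962.
47.8% decrease: $20746.27962 × 0.522 = $10829.55796164.
After the 50.5% increase: $10829.55796164 × 1.505 = $16298.4847322682 ≈ $16,298.48.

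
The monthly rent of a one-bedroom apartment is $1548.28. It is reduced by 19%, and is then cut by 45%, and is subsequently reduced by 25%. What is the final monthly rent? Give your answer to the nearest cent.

$517.32

Each change multiplies by a factor: 0.81 × 0.55 × 0.75 = 0.334125.
$1548.28 × 0.334125 = $517.319055 ≈ $517.32.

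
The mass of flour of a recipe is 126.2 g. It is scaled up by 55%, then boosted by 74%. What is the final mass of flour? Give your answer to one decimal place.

340.4 g

55% increase: 126.2 × 1.55 = 195.61.
Apply the 74% increase: 195.61 × 1.74 = 340.3614 ≈ 340.4.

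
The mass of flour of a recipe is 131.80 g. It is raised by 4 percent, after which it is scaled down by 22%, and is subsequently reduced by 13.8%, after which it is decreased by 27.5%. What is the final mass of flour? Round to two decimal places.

After the 4% increase: 131.80 × 1.04 = 137.072.
After the 22% decrease: 137.072 × 0.78 = 106.91616.
Apply the 13.8% decrease: 106.91616 × 0.862 = 92.16172992.
Apply the 27.5% decrease: 92.16172992 × 0.725 = 66.817254192 ≈ 66.82.

66.82 g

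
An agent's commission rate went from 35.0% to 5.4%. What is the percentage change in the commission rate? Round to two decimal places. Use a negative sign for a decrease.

The change is 5.4 − 35.0 = -29.6 percentage points.
Relative to the original 35.0%, that is -29.6 ÷ 35.0 ≈ -84.57%.

-84.57%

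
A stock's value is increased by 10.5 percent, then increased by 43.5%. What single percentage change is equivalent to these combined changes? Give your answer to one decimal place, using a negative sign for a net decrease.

58.6%

The combined multiplier is 1.105 × 1.435 = 1.585675.
That corresponds to an increase of 58.6%.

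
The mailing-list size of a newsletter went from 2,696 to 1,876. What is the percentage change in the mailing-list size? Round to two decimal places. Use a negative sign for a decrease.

Change: 1,876 − 2,696 = -820.
Relative to the original: -820 ÷ 2,696 ≈ -30.42%.

-30.42%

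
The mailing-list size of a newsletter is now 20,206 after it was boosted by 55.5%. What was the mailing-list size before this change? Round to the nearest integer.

12,994

The overall multiplier applied was 1.555.
So the original mailing-list size was 20,206 ÷ 1.555 ≈ 12,994.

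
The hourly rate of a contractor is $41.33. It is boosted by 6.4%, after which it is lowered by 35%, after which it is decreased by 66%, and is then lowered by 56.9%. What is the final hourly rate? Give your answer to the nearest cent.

$4.19

Each change multiplies by a factor: 1.064 × 0.65 × 0.34 × 0.431 = 0.101347064.
$41.33 × 0.101347064 = $4.18867415512 ≈ $4.19.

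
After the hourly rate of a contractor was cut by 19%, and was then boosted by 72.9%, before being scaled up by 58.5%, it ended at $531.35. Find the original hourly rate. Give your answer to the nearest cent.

The overall multiplier applied was 0.81 × 1.729 × 1.585 = 2.21977665.
So the original hourly rate was $531.35 ÷ 2.21977665 ≈ $239.37.

$239.37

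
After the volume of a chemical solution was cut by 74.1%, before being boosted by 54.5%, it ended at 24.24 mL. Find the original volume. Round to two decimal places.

The overall multiplier applied was 0.259 × 1.545 = 0.400155.
So the original volume was 24.24 ÷ 0.400155 ≈ 60.58 mL.

60.58 mL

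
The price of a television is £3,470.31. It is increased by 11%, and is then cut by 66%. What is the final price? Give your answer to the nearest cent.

11% increase: £3,470.31 × 1.11 = £3852.0441.
66% decrease: £3852.0441 × 0.34 = £1309.694994 ≈ £1,309.69.

£1,309.69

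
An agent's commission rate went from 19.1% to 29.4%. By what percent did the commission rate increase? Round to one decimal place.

The change is 29.4 − 19.1 = 10.3 percentage points.
Relative to the original 19.1%, that is 10.3 ÷ 19.1 ≈ 53.9%.
So the commission rate rose by 53.9%.

53.9%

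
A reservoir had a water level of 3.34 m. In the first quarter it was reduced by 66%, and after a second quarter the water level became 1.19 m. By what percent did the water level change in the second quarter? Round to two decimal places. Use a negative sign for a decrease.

After the first quarter: 3.34 × 0.34 = 1.1356.
Second-quarter multiplier: 1.19 ÷ 1.1356 ≈ 1.047904.
That is a change of 4.79%.

4.79%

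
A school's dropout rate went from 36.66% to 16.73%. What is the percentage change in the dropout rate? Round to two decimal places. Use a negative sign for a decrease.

-54.36%

The change is 16.73 − 36.66 = -19.93 percentage points.
Relative to the original 36.66%, that is -19.93 ÷ 36.66 ≈ -54.36%.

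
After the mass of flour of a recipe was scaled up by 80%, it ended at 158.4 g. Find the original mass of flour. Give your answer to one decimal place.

The overall multiplier applied was 1.8.
So the original mass of flour was 158.4 ÷ 1.8 = 88.0 g.

88.0 g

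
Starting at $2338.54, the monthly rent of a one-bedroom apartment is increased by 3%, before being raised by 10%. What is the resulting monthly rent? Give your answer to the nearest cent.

Each change multiplies by a factor: 1.03 × 1.1 = 1.133.
$2338.54 × 1.133 = $2649.56582 ≈ $2649.57.

$2649.57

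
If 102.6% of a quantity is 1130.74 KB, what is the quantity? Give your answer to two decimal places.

1130.74 KB ÷ 1.026 ≈ 1102.09 KB.

1102.09 KB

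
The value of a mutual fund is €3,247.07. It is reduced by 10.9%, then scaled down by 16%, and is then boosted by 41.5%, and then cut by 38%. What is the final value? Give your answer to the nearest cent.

€2,132.05

Each change multiplies by a factor: 0.891 × 0.84 × 1.415 × 0.62 = 0.656606412.
€3,247.07 × 0.656606412 = €2132.04698221284 ≈ €2,132.05.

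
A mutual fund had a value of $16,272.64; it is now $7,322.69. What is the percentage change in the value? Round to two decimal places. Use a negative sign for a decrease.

-55.00%

Change: $7,322.69 − $16,272.64 = -$8,949.95.
Relative to the original: -$8,949.95 ÷ $16,272.64 ≈ -55.00%.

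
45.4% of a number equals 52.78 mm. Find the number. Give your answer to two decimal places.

116.26 mm

52.78 mm ÷ 0.454 ≈ 116.26 mm.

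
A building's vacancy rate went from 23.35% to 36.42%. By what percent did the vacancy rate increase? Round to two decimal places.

55.97%

The change is 36.42 − 23.35 = 13.07 percentage points.
Relative to the original 23.35%, that is 13.07 ÷ 23.35 ≈ 55.97%.
So the vacancy rate rose by 55.97%.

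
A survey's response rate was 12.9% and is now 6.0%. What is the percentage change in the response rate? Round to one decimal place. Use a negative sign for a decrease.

The change is 6.0 − 12.9 = -6.9 percentage points.
Relative to the original 12.9%, that is -6.9 ÷ 12.9 ≈ -53.5%.

-53.5%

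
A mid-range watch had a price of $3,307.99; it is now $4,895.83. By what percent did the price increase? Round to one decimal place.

48.0%

Change: $4,895.83 − $3,307.99 = $1,587.84.
Relative to the original: $1,587.84 ÷ $3,307.99 ≈ 48.0%.
So the price increased by 48.0%.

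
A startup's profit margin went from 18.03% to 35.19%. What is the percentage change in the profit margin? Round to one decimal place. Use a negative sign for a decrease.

95.2%

The change is 35.19 − 18.03 = 17.16 percentage points.
Relative to the original 18.03%, that is 17.16 ÷ 18.03 ≈ 95.2%.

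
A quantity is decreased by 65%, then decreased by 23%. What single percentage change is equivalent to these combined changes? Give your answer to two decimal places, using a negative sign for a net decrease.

The combined multiplier is 0.35 × 0.77 = 0.2695.
That corresponds to a decrease of 73.05%.

-73.05%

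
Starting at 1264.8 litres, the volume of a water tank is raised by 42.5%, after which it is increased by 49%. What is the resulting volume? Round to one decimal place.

2685.5 litres

After the 42.5% increase: 1264.8 × 1.425 = 1802.34.
After the 49% increase: 1802.34 × 1.49 = 2685.4866 ≈ 2685.5.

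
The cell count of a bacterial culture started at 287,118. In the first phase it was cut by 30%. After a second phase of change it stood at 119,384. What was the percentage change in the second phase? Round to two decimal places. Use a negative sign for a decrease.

-40.60%

After the first phase: 287,118 × 0.7 = 200982.6.
Second-phase multiplier: 119,384 ÷ 200982.6 ≈ 0.594002.
That is a change of -40.60%.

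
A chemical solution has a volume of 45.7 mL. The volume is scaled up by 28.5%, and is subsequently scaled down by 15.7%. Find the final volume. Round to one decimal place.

Each change multiplies by a factor: 1.285 × 0.843 = 1.083255.
45.7 × 1.083255 = 49.5047535 ≈ 49.5.

49.5 mL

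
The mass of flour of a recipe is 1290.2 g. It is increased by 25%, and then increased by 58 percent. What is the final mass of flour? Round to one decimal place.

Each change multiplies by a factor: 1.25 × 1.58 = 1.975.
1290.2 × 1.975 = 2548.145 ≈ 2548.1.

2548.1 g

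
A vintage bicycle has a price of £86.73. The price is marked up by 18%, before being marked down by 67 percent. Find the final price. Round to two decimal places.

£33.77

Each change multiplies by a factor: 1.18 × 0.33 = 0.3894.
£86.73 × 0.3894 = £33.772662 ≈ £33.77.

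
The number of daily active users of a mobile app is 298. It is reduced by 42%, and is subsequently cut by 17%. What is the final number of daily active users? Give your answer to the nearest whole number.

After the 42% decrease: 298 × 0.58 = 172.84.
After the 17% decrease: 172.84 × 0.83 = 143.4572 ≈ 143.

143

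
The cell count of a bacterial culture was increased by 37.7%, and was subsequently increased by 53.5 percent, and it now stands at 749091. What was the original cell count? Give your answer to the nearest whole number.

The overall multiplier applied was 1.377 × 1.535 = 2.113695.
So the original cell count was 749091 ÷ 2.113695 ≈ 354399.

354399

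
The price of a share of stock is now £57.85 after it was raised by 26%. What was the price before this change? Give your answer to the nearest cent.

£45.91

The overall multiplier applied was 1.26.
So the original price was £57.85 ÷ 1.26 ≈ £45.91.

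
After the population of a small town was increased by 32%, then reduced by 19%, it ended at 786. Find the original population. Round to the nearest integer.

Undoing the 19% decrease: 786 ÷ 0.81 ≈ 970.37037.
Undoing the 32% increase: 970.37037 ÷ 1.32 ≈ 735.

735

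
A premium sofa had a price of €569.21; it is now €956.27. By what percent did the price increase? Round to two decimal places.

68.00%

Change: €956.27 − €569.21 = €387.06.
Relative to the original: €387.06 ÷ €569.21 ≈ 68.00%.
So the price increased by 68.00%.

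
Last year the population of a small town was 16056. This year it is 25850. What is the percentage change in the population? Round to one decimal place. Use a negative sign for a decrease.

Change: 25850 − 16056 = 9794.
Relative to the original: 9794 ÷ 16056 ≈ 61.0%.

61.0%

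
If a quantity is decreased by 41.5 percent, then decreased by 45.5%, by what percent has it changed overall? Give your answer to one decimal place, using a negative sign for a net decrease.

-68.1%

A 41.5% decrease multiplies by 0.585.
Then a 45.5% decrease: 0.585 × 0.545 = 0.318825.
Overall factor 0.318825, i.e. -68.1%.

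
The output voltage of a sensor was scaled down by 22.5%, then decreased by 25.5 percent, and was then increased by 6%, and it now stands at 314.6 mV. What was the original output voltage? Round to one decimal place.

514.0 mV

Undoing the 6% increase: 314.6 ÷ 1.06 ≈ 296.792453.
Undoing the 25.5% decrease: 296.792453 ÷ 0.745 ≈ 398.379132.
Undoing the 22.5% decrease: 398.379132 ÷ 0.775 ≈ 514.0 mV.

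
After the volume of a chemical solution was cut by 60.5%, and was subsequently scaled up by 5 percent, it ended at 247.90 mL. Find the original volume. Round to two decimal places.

597.71 mL

Undoing the 5% increase: 247.90 ÷ 1.05 ≈ 236.095238.
Undoing the 60.5% decrease: 236.095238 ÷ 0.395 ≈ 597.71 mL.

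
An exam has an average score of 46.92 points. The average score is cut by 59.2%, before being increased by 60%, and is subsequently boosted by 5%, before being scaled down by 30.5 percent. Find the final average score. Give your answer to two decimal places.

22.35 points

Each change multiplies by a factor: 0.408 × 1.6 × 1.05 × 0.695 = 0.4763808.
46.92 × 0.4763808 = 22.351787136 ≈ 22.35.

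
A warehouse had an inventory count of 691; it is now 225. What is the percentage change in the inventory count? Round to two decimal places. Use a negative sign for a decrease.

-67.44%

Change: 225 − 691 = -466.
Relative to the original: -466 ÷ 691 ≈ -67.44%.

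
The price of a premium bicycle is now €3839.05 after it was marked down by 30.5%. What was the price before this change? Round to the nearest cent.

€5523.81

The overall multiplier applied was 0.695.
So the original price was €3839.05 ÷ 0.695 ≈ €5523.81.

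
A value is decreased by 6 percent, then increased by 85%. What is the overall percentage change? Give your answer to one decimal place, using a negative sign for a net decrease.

73.9%

A 6% decrease multiplies by 0.94.
Then an 85% increase: 0.94 × 1.85 = 1.739.
Overall factor 1.739, i.e. 73.9%.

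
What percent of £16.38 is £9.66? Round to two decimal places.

£9.66 ÷ £16.38 ≈ 58.97%.

58.97%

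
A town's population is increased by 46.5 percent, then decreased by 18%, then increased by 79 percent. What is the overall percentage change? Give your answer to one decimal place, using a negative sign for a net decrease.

The combined multiplier is 1.465 × 0.82 × 1.79 = 2.150327.
That corresponds to an increase of 115.0%.

115.0%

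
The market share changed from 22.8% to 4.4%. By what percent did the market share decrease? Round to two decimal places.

80.70%

The change is 4.4 − 22.8 = -18.4 percentage points.
Relative to the original 22.8%, that is -18.4 ÷ 22.8 ≈ -80.70%.
So the market share fell by 80.70%.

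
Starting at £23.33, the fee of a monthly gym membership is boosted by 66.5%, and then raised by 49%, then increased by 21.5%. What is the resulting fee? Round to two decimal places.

Each change multiplies by a factor: 1.665 × 1.49 × 1.215 = 3.01423275.
£23.33 × 3.01423275 = £70.3220500575 ≈ £70.32.

£70.32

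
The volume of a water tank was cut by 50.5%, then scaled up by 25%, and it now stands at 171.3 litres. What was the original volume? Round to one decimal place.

276.8 litres

The overall multiplier applied was 0.495 × 1.25 = 0.61875.
So the original volume was 171.3 ÷ 0.61875 ≈ 276.8 litres.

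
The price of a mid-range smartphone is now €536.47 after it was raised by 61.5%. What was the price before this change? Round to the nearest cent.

€332.18

The overall multiplier applied was 1.615.
So the original price was €536.47 ÷ 1.615 ≈ €332.18.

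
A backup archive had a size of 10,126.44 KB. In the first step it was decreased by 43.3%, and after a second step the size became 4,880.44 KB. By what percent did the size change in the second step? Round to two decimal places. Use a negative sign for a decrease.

-15.00%

After the first step: 10,126.44 × 0.567 = 5741.69148.
Second-step multiplier: 4,880.44 ÷ 5741.69148 ≈ 0.85.
That is a change of -15.00%.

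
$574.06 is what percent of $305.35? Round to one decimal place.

$574.06 ÷ $305.35 ≈ 188.0%.

188.0%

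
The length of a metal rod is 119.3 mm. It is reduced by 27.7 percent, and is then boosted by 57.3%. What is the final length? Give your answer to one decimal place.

135.7 mm

Apply the 27.7% decrease: 119.3 × 0.723 = 86.2539.
After the 57.3% increase: 86.2539 × 1.573 = 135.6773847 ≈ 135.7.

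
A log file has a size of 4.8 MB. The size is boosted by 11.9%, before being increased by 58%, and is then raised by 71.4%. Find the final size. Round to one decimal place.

Each change multiplies by a factor: 1.119 × 1.58 × 1.714 = 3.03038628.
4.8 × 3.03038628 = 14.545854144 ≈ 14.5.

14.5 MB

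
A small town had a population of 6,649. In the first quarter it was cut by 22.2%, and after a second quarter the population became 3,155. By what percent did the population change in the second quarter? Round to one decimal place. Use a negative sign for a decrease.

-39.0%

After the first quarter: 6,649 × 0.778 = 5172.922.
Second-quarter multiplier: 3,155 ÷ 5172.922 ≈ 0.60991.
That is a change of -39.0%.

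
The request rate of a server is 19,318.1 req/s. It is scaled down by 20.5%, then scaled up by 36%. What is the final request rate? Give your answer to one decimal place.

Each change multiplies by a factor: 0.795 × 1.36 = 1.0812.
19,318.1 × 1.0812 = 20886.72972 ≈ 20,886.7.

20,886.7 req/s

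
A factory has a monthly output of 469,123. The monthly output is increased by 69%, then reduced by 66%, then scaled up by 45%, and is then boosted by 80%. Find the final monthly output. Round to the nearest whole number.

703,547

After the 69% increase: 469,123 × 1.69 = 792817.87.
66% decrease: 792817.87 × 0.34 = 269558.0758.
Apply the 45% increase: 269558.0758 × 1.45 = 390859.20991.
80% increase: 390859.20991 × 1.8 = 703546.577838 ≈ 703,547.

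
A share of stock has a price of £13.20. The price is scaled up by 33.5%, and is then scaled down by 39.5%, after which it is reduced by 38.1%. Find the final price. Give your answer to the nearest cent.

Apply the 33.5% increase: £13.20 × 1.335 = £17.622.
39.5% decrease: £17.622 × 0.605 = £10.66131.
Apply the 38.1% decrease: £10.66131 × 0.619 = £6.59935089 ≈ £6.60.

£6.60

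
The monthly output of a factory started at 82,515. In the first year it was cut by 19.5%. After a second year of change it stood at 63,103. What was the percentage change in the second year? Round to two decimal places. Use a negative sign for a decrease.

After the first year: 82,515 × 0.805 = 66424.575.
Second-year multiplier: 63,103 ÷ 66424.575 ≈ 0.949995.
That is a change of -5.00%.

-5.00%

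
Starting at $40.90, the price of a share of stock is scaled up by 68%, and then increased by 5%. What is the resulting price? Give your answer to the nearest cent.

Apply the 68% increase: $40.90 × 1.68 = $68.712.
Apply the 5% increase: $68.712 × 1.05 = $72.1476 ≈ $72.15.

$72.15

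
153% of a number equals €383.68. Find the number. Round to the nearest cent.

€250.77

€383.68 ÷ 1.53 ≈ €250.77.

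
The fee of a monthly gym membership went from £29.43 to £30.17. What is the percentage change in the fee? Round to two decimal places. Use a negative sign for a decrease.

Change: £30.17 − £29.43 = £0.74.
Relative to the original: £0.74 ÷ £29.43 ≈ 2.51%.

2.51%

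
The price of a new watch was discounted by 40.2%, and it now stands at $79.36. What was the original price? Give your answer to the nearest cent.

$132.71

The overall multiplier applied was 0.598.
So the original price was $79.36 ÷ 0.598 ≈ $132.71.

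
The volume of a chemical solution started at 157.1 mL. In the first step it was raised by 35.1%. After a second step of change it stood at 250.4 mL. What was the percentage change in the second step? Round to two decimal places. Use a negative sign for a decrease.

17.98%

After the first step: 157.1 × 1.351 = 212.2421.
Second-step multiplier: 250.4 ÷ 212.2421 ≈ 1.179785.
That is a change of 17.98%.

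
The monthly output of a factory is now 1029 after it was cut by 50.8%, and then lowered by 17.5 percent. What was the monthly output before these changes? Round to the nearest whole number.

The overall multiplier applied was 0.492 × 0.825 = 0.4059.
So the original monthly output was 1029 ÷ 0.4059 ≈ 2535.

2535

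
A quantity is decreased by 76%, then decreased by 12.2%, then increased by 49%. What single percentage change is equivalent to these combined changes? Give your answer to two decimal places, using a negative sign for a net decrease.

-68.60%

The combined multiplier is 0.24 × 0.878 × 1.49 = 0.3139728.
That corresponds to a decrease of 68.60%.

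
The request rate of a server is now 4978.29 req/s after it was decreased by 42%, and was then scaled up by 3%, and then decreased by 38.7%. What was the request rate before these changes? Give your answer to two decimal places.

13594.23 req/s

Undoing the 38.7% decrease: 4978.29 ÷ 0.613 ≈ 8121.190865.
Undoing the 3% increase: 8121.190865 ÷ 1.03 ≈ 7884.651325.
Undoing the 42% decrease: 7884.651325 ÷ 0.58 ≈ 13594.23 req/s.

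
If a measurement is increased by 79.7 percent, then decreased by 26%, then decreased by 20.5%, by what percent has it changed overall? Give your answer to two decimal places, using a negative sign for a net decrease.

A 79.7% increase multiplies by 1.797.
Then a 26% decrease: 1.797 × 0.74 = 1.32978.
Then a 20.5% decrease: 1.32978 × 0.795 = 1.0571751.
Overall factor 1.0571751, i.e. 5.72%.

5.72%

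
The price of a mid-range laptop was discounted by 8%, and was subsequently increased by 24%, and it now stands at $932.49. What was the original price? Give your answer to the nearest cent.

Undoing the 24% increase: $932.49 ÷ 1.24 ≈ $752.008065.
Undoing the 8% decrease: $752.008065 ÷ 0.92 ≈ $817.40.

$817.40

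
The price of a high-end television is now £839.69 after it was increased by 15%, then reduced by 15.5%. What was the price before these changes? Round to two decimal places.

£864.10

Undoing the 15.5% decrease: £839.69 ÷ 0.845 ≈ £993.715976.
Undoing the 15% increase: £993.715976 ÷ 1.15 ≈ £864.10.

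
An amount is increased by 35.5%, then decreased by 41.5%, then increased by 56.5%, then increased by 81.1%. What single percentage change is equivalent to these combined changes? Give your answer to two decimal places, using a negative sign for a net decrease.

124.66%

A 35.5% increase multiplies by 1.355.
Then a 41.5% decrease: 1.355 × 0.585 = 0.792675.
Then a 56.5% increase: 0.792675 × 1.565 = 1.240536375.
Then an 81.1% increase: 1.240536375 × 1.811 = 2.246611375125.
Overall factor 2.246611375125, i.e. 124.66%.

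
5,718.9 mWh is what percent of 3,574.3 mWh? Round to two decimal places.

160.00%

5,718.9 mWh ÷ 3,574.3 mWh ≈ 160.00%.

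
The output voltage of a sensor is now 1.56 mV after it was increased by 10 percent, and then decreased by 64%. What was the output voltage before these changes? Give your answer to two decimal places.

The overall multiplier applied was 1.1 × 0.36 = 0.396.
So the original output voltage was 1.56 ÷ 0.396 ≈ 3.94 mV.

3.94 mV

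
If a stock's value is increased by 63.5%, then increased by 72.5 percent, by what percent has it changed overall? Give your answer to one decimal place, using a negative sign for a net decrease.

182.0%

The combined multiplier is 1.635 × 1.725 = 2.820375.
That corresponds to an increase of 182.0%.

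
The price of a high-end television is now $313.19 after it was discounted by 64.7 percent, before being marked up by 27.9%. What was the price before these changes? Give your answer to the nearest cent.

$693.69

Undoing the 27.9% increase: $313.19 ÷ 1.279 ≈ $244.870993.
Undoing the 64.7% decrease: $244.870993 ÷ 0.353 ≈ $693.69.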